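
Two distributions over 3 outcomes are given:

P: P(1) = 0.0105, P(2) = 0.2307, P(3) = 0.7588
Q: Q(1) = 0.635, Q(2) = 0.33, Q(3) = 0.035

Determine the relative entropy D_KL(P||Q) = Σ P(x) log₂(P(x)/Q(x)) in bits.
3.1865 bits

D_KL(P||Q) = Σ P(x) log₂(P(x)/Q(x))

Computing term by term:
  P(1)·log₂(P(1)/Q(1)) = 0.0105·log₂(0.0105/0.635) = -0.06214
  P(2)·log₂(P(2)/Q(2)) = 0.2307·log₂(0.2307/0.33) = -0.11914
  P(3)·log₂(P(3)/Q(3)) = 0.7588·log₂(0.7588/0.035) = 3.36778

D_KL(P||Q) = -0.06214 - 0.11914 + 3.36778 = 3.18650 ≈ 3.1865 bits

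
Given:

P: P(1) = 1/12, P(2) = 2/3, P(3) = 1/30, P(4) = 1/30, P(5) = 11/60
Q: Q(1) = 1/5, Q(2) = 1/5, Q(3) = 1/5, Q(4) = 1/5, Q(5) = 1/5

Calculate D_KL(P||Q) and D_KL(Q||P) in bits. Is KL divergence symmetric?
D_KL(P||Q) = 0.8574 bits, D_KL(Q||P) = 0.9643 bits. No, KL divergence is not symmetric.

D_KL(P||Q) = Σ P(x) log₂(P(x)/Q(x))

Computing term by term:
  P(1)·log₂(P(1)/Q(1)) = (1/12)·log₂((1/12)/(1/5)) = -0.10525
  P(2)·log₂(P(2)/Q(2)) = (2/3)·log₂((2/3)/(1/5)) = 1.15798
  P(3)·log₂(P(3)/Q(3)) = (1/30)·log₂((1/30)/(1/5)) = -0.08617
  P(4)·log₂(P(4)/Q(4)) = (1/30)·log₂((1/30)/(1/5)) = -0.08617
  P(5)·log₂(P(5)/Q(5)) = (11/60)·log₂((11/60)/(1/5)) = -0.02301

D_KL(P||Q) = -0.10525 + 1.15798 - 0.08617 - 0.08617 - 0.02301 = 0.85738 ≈ 0.8574 bits

D_KL(Q||P) = Σ Q(x) log₂(Q(x)/P(x))

Computing term by term:
  Q(1)·log₂(Q(1)/P(1)) = (1/5)·log₂((1/5)/(1/12)) = 0.25261
  Q(2)·log₂(Q(2)/P(2)) = (1/5)·log₂((1/5)/(2/3)) = -0.34739
  Q(3)·log₂(Q(3)/P(3)) = (1/5)·log₂((1/5)/(1/30)) = 0.51699
  Q(4)·log₂(Q(4)/P(4)) = (1/5)·log₂((1/5)/(1/30)) = 0.51699
  Q(5)·log₂(Q(5)/P(5)) = (1/5)·log₂((1/5)/(11/60)) = 0.02511

D_KL(Q||P) = 0.25261 - 0.34739 + 0.51699 + 0.51699 + 0.02511 = 0.96431 ≈ 0.9643 bits

These are NOT equal (difference: 0.1069 bits). KL divergence is asymmetric: D_KL(P||Q) ≠ D_KL(Q||P) in general.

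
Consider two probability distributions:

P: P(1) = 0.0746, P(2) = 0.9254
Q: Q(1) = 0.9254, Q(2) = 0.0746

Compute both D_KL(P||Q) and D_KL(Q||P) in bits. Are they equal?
D_KL(P||Q) = 3.0908 bits, D_KL(Q||P) = 3.0908 bits. Yes, in this case they are equal (although KL divergence is not symmetric in general).

D_KL(P||Q) = Σ P(x) log₂(P(x)/Q(x))

Computing term by term:
  P(1)·log₂(P(1)/Q(1)) = 0.0746·log₂(0.0746/0.9254) = -0.27101
  P(2)·log₂(P(2)/Q(2)) = 0.9254·log₂(0.9254/0.0746) = 3.36182

D_KL(P||Q) = -0.27101 + 3.36182 = 3.09081 ≈ 3.0908 bits

D_KL(Q||P) = Σ Q(x) log₂(Q(x)/P(x))

Computing term by term:
  Q(1)·log₂(Q(1)/P(1)) = 0.9254·log₂(0.9254/0.0746) = 3.36182
  Q(2)·log₂(Q(2)/P(2)) = 0.0746·log₂(0.0746/0.9254) = -0.27101

D_KL(Q||P) = 3.36182 - 0.27101 = 3.09081 ≈ 3.0908 bits

These ARE equal here. Q is P with outcomes relabeled (Q(1) = P(2), Q(2) = P(1)) by a relabeling that is its own inverse, so the two sums contain exactly the same terms in a different order. This is a special case — KL divergence is not symmetric in general: D_KL(P||Q) ≠ D_KL(Q||P) for most P, Q.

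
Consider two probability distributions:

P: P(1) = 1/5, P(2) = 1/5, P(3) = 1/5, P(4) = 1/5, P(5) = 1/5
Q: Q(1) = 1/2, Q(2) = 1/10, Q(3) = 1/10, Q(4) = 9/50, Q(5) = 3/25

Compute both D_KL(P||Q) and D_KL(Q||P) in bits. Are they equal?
D_KL(P||Q) = 0.3134 bits, D_KL(Q||P) = 0.3452 bits. No, they are not equal.

D_KL(P||Q) = Σ P(x) log₂(P(x)/Q(x))

Computing term by term:
  P(1)·log₂(P(1)/Q(1)) = (1/5)·log₂((1/5)/(1/2)) = -0.26439
  P(2)·log₂(P(2)/Q(2)) = (1/5)·log₂((1/5)/(1/10)) = 0.20000
  P(3)·log₂(P(3)/Q(3)) = (1/5)·log₂((1/5)/(1/10)) = 0.20000
  P(4)·log₂(P(4)/Q(4)) = (1/5)·log₂((1/5)/(9/50)) = 0.03040
  P(5)·log₂(P(5)/Q(5)) = (1/5)·log₂((1/5)/(3/25)) = 0.14739

D_KL(P||Q) = -0.26439 + 0.20000 + 0.20000 + 0.03040 + 0.14739 = 0.31340 ≈ 0.3134 bits

D_KL(Q||P) = Σ Q(x) log₂(Q(x)/P(x))

Computing term by term:
  Q(1)·log₂(Q(1)/P(1)) = (1/2)·log₂((1/2)/(1/5)) = 0.66096
  Q(2)·log₂(Q(2)/P(2)) = (1/10)·log₂((1/10)/(1/5)) = -0.10000
  Q(3)·log₂(Q(3)/P(3)) = (1/10)·log₂((1/10)/(1/5)) = -0.10000
  Q(4)·log₂(Q(4)/P(4)) = (9/50)·log₂((9/50)/(1/5)) = -0.02736
  Q(5)·log₂(Q(5)/P(5)) = (3/25)·log₂((3/25)/(1/5)) = -0.08844

D_KL(Q||P) = 0.66096 - 0.10000 - 0.10000 - 0.02736 - 0.08844 = 0.34516 ≈ 0.3452 bits

These are NOT equal (difference: 0.0318 bits). KL divergence is asymmetric: D_KL(P||Q) ≠ D_KL(Q||P) in general.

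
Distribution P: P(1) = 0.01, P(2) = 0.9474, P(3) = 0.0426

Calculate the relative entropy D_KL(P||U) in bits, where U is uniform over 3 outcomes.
1.2507 bits

U(i) = 1/3 for all i

D_KL(P||U) = Σ P(x) log₂(P(x) / (1/3))
           = Σ P(x) log₂(P(x)) + log₂(3)
           = log₂(3) - H(P)

H(P) = -Σ P(x) log₂(P(x)):
  -P(1)·log₂(P(1)) = -(0.01)·log₂(0.01) = 0.06644
  -P(2)·log₂(P(2)) = -(0.9474)·log₂(0.9474) = 0.07385
  -P(3)·log₂(P(3)) = -(0.0426)·log₂(0.0426) = 0.19396
H(P) = 0.06644 + 0.07385 + 0.19396 = 0.33425 bits

log₂(3) = 1.58496 bits

D_KL(P||U) = 1.58496 - 0.33425 = 1.25071 ≈ 1.2507 bits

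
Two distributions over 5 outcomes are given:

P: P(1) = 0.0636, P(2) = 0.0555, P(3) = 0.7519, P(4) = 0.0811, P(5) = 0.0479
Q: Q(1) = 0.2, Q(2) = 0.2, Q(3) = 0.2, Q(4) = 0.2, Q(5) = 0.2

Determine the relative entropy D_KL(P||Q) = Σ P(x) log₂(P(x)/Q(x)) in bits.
1.0244 bits

D_KL(P||Q) = Σ P(x) log₂(P(x)/Q(x))

Computing term by term:
  P(1)·log₂(P(1)/Q(1)) = 0.0636·log₂(0.0636/0.2) = -0.10512
  P(2)·log₂(P(2)/Q(2)) = 0.0555·log₂(0.0555/0.2) = -0.10264
  P(3)·log₂(P(3)/Q(3)) = 0.7519·log₂(0.7519/0.2) = 1.43654
  P(4)·log₂(P(4)/Q(4)) = 0.0811·log₂(0.0811/0.2) = -0.10561
  P(5)·log₂(P(5)/Q(5)) = 0.0479·log₂(0.0479/0.2) = -0.09877

D_KL(P||Q) = -0.10512 - 0.10264 + 1.43654 - 0.10561 - 0.09877 = 1.02440 ≈ 1.0244 bits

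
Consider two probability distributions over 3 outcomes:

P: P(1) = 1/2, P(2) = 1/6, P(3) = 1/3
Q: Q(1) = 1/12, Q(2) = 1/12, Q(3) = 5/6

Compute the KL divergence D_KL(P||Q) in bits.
1.0185 bits

D_KL(P||Q) = Σ P(x) log₂(P(x)/Q(x))

Computing term by term:
  P(1)·log₂(P(1)/Q(1)) = (1/2)·log₂((1/2)/(1/12)) = 1.29248
  P(2)·log₂(P(2)/Q(2)) = (1/6)·log₂((1/6)/(1/12)) = 0.16667
  P(3)·log₂(P(3)/Q(3)) = (1/3)·log₂((1/3)/(5/6)) = -0.44064

D_KL(P||Q) = 1.29248 + 0.16667 - 0.44064 = 1.01851 ≈ 1.0185 bits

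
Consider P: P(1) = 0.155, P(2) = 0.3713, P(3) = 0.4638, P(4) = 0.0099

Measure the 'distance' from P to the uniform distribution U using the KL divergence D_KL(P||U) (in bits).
0.4724 bits

U(i) = 1/4 for all i

D_KL(P||U) = Σ P(x) log₂(P(x) / (1/4))
           = Σ P(x) log₂(P(x)) + log₂(4)
           = log₂(4) - H(P)

H(P) = -Σ P(x) log₂(P(x)):
  -P(1)·log₂(P(1)) = -(0.155)·log₂(0.155) = 0.41690
  -P(2)·log₂(P(2)) = -(0.3713)·log₂(0.3713) = 0.53071
  -P(3)·log₂(P(3)) = -(0.4638)·log₂(0.4638) = 0.51409
  -P(4)·log₂(P(4)) = -(0.0099)·log₂(0.0099) = 0.06592
H(P) = 0.41690 + 0.53071 + 0.51409 + 0.06592 = 1.52762 bits

log₂(4) = 2.00000 bits

D_KL(P||U) = 2.00000 - 1.52762 = 0.47238 ≈ 0.4724 bits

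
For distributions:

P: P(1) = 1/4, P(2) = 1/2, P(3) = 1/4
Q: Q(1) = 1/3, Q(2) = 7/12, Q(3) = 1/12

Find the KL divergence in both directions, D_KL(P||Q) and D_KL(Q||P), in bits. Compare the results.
D_KL(P||Q) = 0.1813 bits, D_KL(Q||P) = 0.1360 bits. D_KL(P||Q) is larger than D_KL(Q||P) by 0.0453 bits; the two directions differ.

D_KL(P||Q) = Σ P(x) log₂(P(x)/Q(x))

Computing term by term:
  P(1)·log₂(P(1)/Q(1)) = (1/4)·log₂((1/4)/(1/3)) = -0.10376
  P(2)·log₂(P(2)/Q(2)) = (1/2)·log₂((1/2)/(7/12)) = -0.11120
  P(3)·log₂(P(3)/Q(3)) = (1/4)·log₂((1/4)/(1/12)) = 0.39624

D_KL(P||Q) = -0.10376 - 0.11120 + 0.39624 = 0.18128 ≈ 0.1813 bits

D_KL(Q||P) = Σ Q(x) log₂(Q(x)/P(x))

Computing term by term:
  Q(1)·log₂(Q(1)/P(1)) = (1/3)·log₂((1/3)/(1/4)) = 0.13835
  Q(2)·log₂(Q(2)/P(2)) = (7/12)·log₂((7/12)/(1/2)) = 0.12973
  Q(3)·log₂(Q(3)/P(3)) = (1/12)·log₂((1/12)/(1/4)) = -0.13208

D_KL(Q||P) = 0.13835 + 0.12973 - 0.13208 = 0.13600 ≈ 0.1360 bits

These are NOT equal (difference: 0.0453 bits). KL divergence is asymmetric: D_KL(P||Q) ≠ D_KL(Q||P) in general.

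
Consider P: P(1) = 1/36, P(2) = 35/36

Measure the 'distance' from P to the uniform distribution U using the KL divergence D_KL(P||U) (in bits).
0.8169 bits

U(i) = 1/2 for all i

D_KL(P||U) = Σ P(x) log₂(P(x) / (1/2))
           = Σ P(x) log₂(P(x)) + log₂(2)
           = log₂(2) - H(P)

H(P) = -Σ P(x) log₂(P(x)):
  -P(1)·log₂(P(1)) = -(1/36)·log₂(1/36) = 0.14361
  -P(2)·log₂(P(2)) = -(35/36)·log₂(35/36) = 0.03951
H(P) = 0.14361 + 0.03951 = 0.18312 bits

log₂(2) = 1.00000 bits

D_KL(P||U) = 1.00000 - 0.18312 = 0.81688 ≈ 0.8169 bits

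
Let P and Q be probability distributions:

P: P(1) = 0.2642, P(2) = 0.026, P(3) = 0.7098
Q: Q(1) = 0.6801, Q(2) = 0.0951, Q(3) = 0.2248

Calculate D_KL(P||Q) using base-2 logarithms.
0.7684 bits

D_KL(P||Q) = Σ P(x) log₂(P(x)/Q(x))

Computing term by term:
  P(1)·log₂(P(1)/Q(1)) = 0.2642·log₂(0.2642/0.6801) = -0.36040
  P(2)·log₂(P(2)/Q(2)) = 0.026·log₂(0.026/0.0951) = -0.04864
  P(3)·log₂(P(3)/Q(3)) = 0.7098·log₂(0.7098/0.2248) = 1.17740

D_KL(P||Q) = -0.36040 - 0.04864 + 1.17740 = 0.76836 ≈ 0.7684 bits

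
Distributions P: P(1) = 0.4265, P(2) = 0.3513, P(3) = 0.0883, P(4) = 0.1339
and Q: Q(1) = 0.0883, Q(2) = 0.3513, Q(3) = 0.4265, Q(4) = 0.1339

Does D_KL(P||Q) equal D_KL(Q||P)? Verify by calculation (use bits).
D_KL(P||Q) = 0.7684 bits, D_KL(Q||P) = 0.7684 bits. Yes — for this pair D_KL(P||Q) = D_KL(Q||P).

D_KL(P||Q) = Σ P(x) log₂(P(x)/Q(x))

Computing term by term:
  P(1)·log₂(P(1)/Q(1)) = 0.4265·log₂(0.4265/0.0883) = 0.96903
  P(2)·log₂(P(2)/Q(2)) = 0.3513·log₂(0.3513/0.3513) = 0.00000
  P(3)·log₂(P(3)/Q(3)) = 0.0883·log₂(0.0883/0.4265) = -0.20062
  P(4)·log₂(P(4)/Q(4)) = 0.1339·log₂(0.1339/0.1339) = 0.00000

D_KL(P||Q) = 0.96903 + 0.00000 - 0.20062 + 0.00000 = 0.76841 ≈ 0.7684 bits

D_KL(Q||P) = Σ Q(x) log₂(Q(x)/P(x))

Computing term by term:
  Q(1)·log₂(Q(1)/P(1)) = 0.0883·log₂(0.0883/0.4265) = -0.20062
  Q(2)·log₂(Q(2)/P(2)) = 0.3513·log₂(0.3513/0.3513) = 0.00000
  Q(3)·log₂(Q(3)/P(3)) = 0.4265·log₂(0.4265/0.0883) = 0.96903
  Q(4)·log₂(Q(4)/P(4)) = 0.1339·log₂(0.1339/0.1339) = 0.00000

D_KL(Q||P) = -0.20062 + 0.00000 + 0.96903 + 0.00000 = 0.76841 ≈ 0.7684 bits

These ARE equal here. Q is P with outcomes relabeled (Q(1) = P(3), Q(3) = P(1)) by a relabeling that is its own inverse, so the two sums contain exactly the same terms in a different order. This is a special case — KL divergence is not symmetric in general: D_KL(P||Q) ≠ D_KL(Q||P) for most P, Q.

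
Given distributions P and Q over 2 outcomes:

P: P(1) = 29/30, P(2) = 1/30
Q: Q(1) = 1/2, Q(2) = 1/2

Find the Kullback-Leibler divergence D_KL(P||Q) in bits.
0.7892 bits

D_KL(P||Q) = Σ P(x) log₂(P(x)/Q(x))

Computing term by term:
  P(1)·log₂(P(1)/Q(1)) = (29/30)·log₂((29/30)/(1/2)) = 0.91939
  P(2)·log₂(P(2)/Q(2)) = (1/30)·log₂((1/30)/(1/2)) = -0.13023

D_KL(P||Q) = 0.91939 - 0.13023 = 0.78916 ≈ 0.7892 bits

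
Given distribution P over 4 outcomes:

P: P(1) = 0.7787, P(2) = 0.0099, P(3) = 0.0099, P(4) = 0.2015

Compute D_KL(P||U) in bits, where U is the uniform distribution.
1.1215 bits

U(i) = 1/4 for all i

D_KL(P||U) = Σ P(x) log₂(P(x) / (1/4))
           = Σ P(x) log₂(P(x)) + log₂(4)
           = log₂(4) - H(P)

H(P) = -Σ P(x) log₂(P(x)):
  -P(1)·log₂(P(1)) = -(0.7787)·log₂(0.7787) = 0.28100
  -P(2)·log₂(P(2)) = -(0.0099)·log₂(0.0099) = 0.06592
  -P(3)·log₂(P(3)) = -(0.0099)·log₂(0.0099) = 0.06592
  -P(4)·log₂(P(4)) = -(0.2015)·log₂(0.2015) = 0.46570
H(P) = 0.28100 + 0.06592 + 0.06592 + 0.46570 = 0.87854 bits

log₂(4) = 2.00000 bits

D_KL(P||U) = 2.00000 - 0.87854 = 1.12146 ≈ 1.1215 bits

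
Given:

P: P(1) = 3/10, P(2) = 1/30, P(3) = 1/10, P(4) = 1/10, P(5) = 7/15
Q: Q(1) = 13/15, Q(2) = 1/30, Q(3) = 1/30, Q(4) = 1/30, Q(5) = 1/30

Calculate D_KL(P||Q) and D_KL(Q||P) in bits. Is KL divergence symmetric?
D_KL(P||Q) = 1.6346 bits, D_KL(Q||P) = 1.0939 bits. No, KL divergence is not symmetric.

D_KL(P||Q) = Σ P(x) log₂(P(x)/Q(x))

Computing term by term:
  P(1)·log₂(P(1)/Q(1)) = (3/10)·log₂((3/10)/(13/15)) = -0.45915
  P(2)·log₂(P(2)/Q(2)) = (1/30)·log₂((1/30)/(1/30)) = 0.00000
  P(3)·log₂(P(3)/Q(3)) = (1/10)·log₂((1/10)/(1/30)) = 0.15850
  P(4)·log₂(P(4)/Q(4)) = (1/10)·log₂((1/10)/(1/30)) = 0.15850
  P(5)·log₂(P(5)/Q(5)) = (7/15)·log₂((7/15)/(1/30)) = 1.77677

D_KL(P||Q) = -0.45915 + 0.00000 + 0.15850 + 0.15850 + 1.77677 = 1.63462 ≈ 1.6346 bits

D_KL(Q||P) = Σ Q(x) log₂(Q(x)/P(x))

Computing term by term:
  Q(1)·log₂(Q(1)/P(1)) = (13/15)·log₂((13/15)/(3/10)) = 1.32645
  Q(2)·log₂(Q(2)/P(2)) = (1/30)·log₂((1/30)/(1/30)) = 0.00000
  Q(3)·log₂(Q(3)/P(3)) = (1/30)·log₂((1/30)/(1/10)) = -0.05283
  Q(4)·log₂(Q(4)/P(4)) = (1/30)·log₂((1/30)/(1/10)) = -0.05283
  Q(5)·log₂(Q(5)/P(5)) = (1/30)·log₂((1/30)/(7/15)) = -0.12691

D_KL(Q||P) = 1.32645 + 0.00000 - 0.05283 - 0.05283 - 0.12691 = 1.09388 ≈ 1.0939 bits

These are NOT equal (difference: 0.5407 bits). KL divergence is asymmetric: D_KL(P||Q) ≠ D_KL(Q||P) in general.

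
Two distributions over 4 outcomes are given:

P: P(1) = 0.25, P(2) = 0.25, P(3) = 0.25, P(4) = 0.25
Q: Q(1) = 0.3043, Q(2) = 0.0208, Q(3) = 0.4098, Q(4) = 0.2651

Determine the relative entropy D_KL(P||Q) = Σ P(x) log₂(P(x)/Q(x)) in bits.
0.6265 bits

D_KL(P||Q) = Σ P(x) log₂(P(x)/Q(x))

Computing term by term:
  P(1)·log₂(P(1)/Q(1)) = 0.25·log₂(0.25/0.3043) = -0.07089
  P(2)·log₂(P(2)/Q(2)) = 0.25·log₂(0.25/0.0208) = 0.89682
  P(3)·log₂(P(3)/Q(3)) = 0.25·log₂(0.25/0.4098) = -0.17825
  P(4)·log₂(P(4)/Q(4)) = 0.25·log₂(0.25/0.2651) = -0.02115

D_KL(P||Q) = -0.07089 + 0.89682 - 0.17825 - 0.02115 = 0.62653 ≈ 0.6265 bits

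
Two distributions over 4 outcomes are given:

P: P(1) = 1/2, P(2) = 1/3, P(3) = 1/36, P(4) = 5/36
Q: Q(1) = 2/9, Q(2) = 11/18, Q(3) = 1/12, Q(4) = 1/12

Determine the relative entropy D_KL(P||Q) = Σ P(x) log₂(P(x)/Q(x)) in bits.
0.3518 bits

D_KL(P||Q) = Σ P(x) log₂(P(x)/Q(x))

Computing term by term:
  P(1)·log₂(P(1)/Q(1)) = (1/2)·log₂((1/2)/(2/9)) = 0.58496
  P(2)·log₂(P(2)/Q(2)) = (1/3)·log₂((1/3)/(11/18)) = -0.29149
  P(3)·log₂(P(3)/Q(3)) = (1/36)·log₂((1/36)/(1/12)) = -0.04403
  P(4)·log₂(P(4)/Q(4)) = (5/36)·log₂((5/36)/(1/12)) = 0.10236

D_KL(P||Q) = 0.58496 - 0.29149 - 0.04403 + 0.10236 = 0.35180 ≈ 0.3518 bits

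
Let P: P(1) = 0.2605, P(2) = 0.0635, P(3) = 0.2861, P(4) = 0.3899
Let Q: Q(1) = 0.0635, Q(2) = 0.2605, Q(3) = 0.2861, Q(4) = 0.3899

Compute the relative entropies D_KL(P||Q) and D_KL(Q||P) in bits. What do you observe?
D_KL(P||Q) = 0.4012 bits, D_KL(Q||P) = 0.4012 bits. The two directions give the same value here, because Q is a self-inverse relabeling of P; in general KL divergence is asymmetric.

D_KL(P||Q) = Σ P(x) log₂(P(x)/Q(x))

Computing term by term:
  P(1)·log₂(P(1)/Q(1)) = 0.2605·log₂(0.2605/0.0635) = 0.53050
  P(2)·log₂(P(2)/Q(2)) = 0.0635·log₂(0.0635/0.2605) = -0.12931
  P(3)·log₂(P(3)/Q(3)) = 0.2861·log₂(0.2861/0.2861) = 0.00000
  P(4)·log₂(P(4)/Q(4)) = 0.3899·log₂(0.3899/0.3899) = 0.00000

D_KL(P||Q) = 0.53050 - 0.12931 + 0.00000 + 0.00000 = 0.40119 ≈ 0.4012 bits

D_KL(Q||P) = Σ Q(x) log₂(Q(x)/P(x))

Computing term by term:
  Q(1)·log₂(Q(1)/P(1)) = 0.0635·log₂(0.0635/0.2605) = -0.12931
  Q(2)·log₂(Q(2)/P(2)) = 0.2605·log₂(0.2605/0.0635) = 0.53050
  Q(3)·log₂(Q(3)/P(3)) = 0.2861·log₂(0.2861/0.2861) = 0.00000
  Q(4)·log₂(Q(4)/P(4)) = 0.3899·log₂(0.3899/0.3899) = 0.00000

D_KL(Q||P) = -0.12931 + 0.53050 + 0.00000 + 0.00000 = 0.40119 ≈ 0.4012 bits

These ARE equal here. Q is P with outcomes relabeled (Q(1) = P(2), Q(2) = P(1)) by a relabeling that is its own inverse, so the two sums contain exactly the same terms in a different order. This is a special case — KL divergence is not symmetric in general: D_KL(P||Q) ≠ D_KL(Q||P) for most P, Q.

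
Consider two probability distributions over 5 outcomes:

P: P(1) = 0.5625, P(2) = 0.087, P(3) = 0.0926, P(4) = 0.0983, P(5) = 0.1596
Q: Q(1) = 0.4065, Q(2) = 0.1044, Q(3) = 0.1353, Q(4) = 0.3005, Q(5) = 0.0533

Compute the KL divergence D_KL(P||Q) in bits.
0.2841 bits

D_KL(P||Q) = Σ P(x) log₂(P(x)/Q(x))

Computing term by term:
  P(1)·log₂(P(1)/Q(1)) = 0.5625·log₂(0.5625/0.4065) = 0.26359
  P(2)·log₂(P(2)/Q(2)) = 0.087·log₂(0.087/0.1044) = -0.02288
  P(3)·log₂(P(3)/Q(3)) = 0.0926·log₂(0.0926/0.1353) = -0.05066
  P(4)·log₂(P(4)/Q(4)) = 0.0983·log₂(0.0983/0.3005) = -0.15847
  P(5)·log₂(P(5)/Q(5)) = 0.1596·log₂(0.1596/0.0533) = 0.25253

D_KL(P||Q) = 0.26359 - 0.02288 - 0.05066 - 0.15847 + 0.25253 = 0.28411 ≈ 0.2841 bits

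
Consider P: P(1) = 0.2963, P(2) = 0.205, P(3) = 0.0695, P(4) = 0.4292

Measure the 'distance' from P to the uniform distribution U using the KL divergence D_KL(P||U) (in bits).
0.2202 bits

U(i) = 1/4 for all i

D_KL(P||U) = Σ P(x) log₂(P(x) / (1/4))
           = Σ P(x) log₂(P(x)) + log₂(4)
           = log₂(4) - H(P)

H(P) = -Σ P(x) log₂(P(x)):
  -P(1)·log₂(P(1)) = -(0.2963)·log₂(0.2963) = 0.51997
  -P(2)·log₂(P(2)) = -(0.205)·log₂(0.205) = 0.46869
  -P(3)·log₂(P(3)) = -(0.0695)·log₂(0.0695) = 0.26736
  -P(4)·log₂(P(4)) = -(0.4292)·log₂(0.4292) = 0.52374
H(P) = 0.51997 + 0.46869 + 0.26736 + 0.52374 = 1.77976 bits

log₂(4) = 2.00000 bits

D_KL(P||U) = 2.00000 - 1.77976 = 0.22024 ≈ 0.2202 bits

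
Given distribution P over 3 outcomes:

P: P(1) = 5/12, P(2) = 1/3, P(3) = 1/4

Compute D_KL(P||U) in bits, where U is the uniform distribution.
0.0304 bits

U(i) = 1/3 for all i

D_KL(P||U) = Σ P(x) log₂(P(x) / (1/3))
           = Σ P(x) log₂(P(x)) + log₂(3)
           = log₂(3) - H(P)

H(P) = -Σ P(x) log₂(P(x)):
  -P(1)·log₂(P(1)) = -(5/12)·log₂(5/12) = 0.52626
  -P(2)·log₂(P(2)) = -(1/3)·log₂(1/3) = 0.52832
  -P(3)·log₂(P(3)) = -(1/4)·log₂(1/4) = 0.50000
H(P) = 0.52626 + 0.52832 + 0.50000 = 1.55458 bits

log₂(3) = 1.58496 bits

D_KL(P||U) = 1.58496 - 1.55458 = 0.03038 ≈ 0.0304 bits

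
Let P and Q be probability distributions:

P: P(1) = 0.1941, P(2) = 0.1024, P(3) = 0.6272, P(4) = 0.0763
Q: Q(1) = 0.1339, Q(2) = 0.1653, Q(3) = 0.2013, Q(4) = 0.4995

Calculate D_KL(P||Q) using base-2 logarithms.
0.8547 bits

D_KL(P||Q) = Σ P(x) log₂(P(x)/Q(x))

Computing term by term:
  P(1)·log₂(P(1)/Q(1)) = 0.1941·log₂(0.1941/0.1339) = 0.10397
  P(2)·log₂(P(2)/Q(2)) = 0.1024·log₂(0.1024/0.1653) = -0.07075
  P(3)·log₂(P(3)/Q(3)) = 0.6272·log₂(0.6272/0.2013) = 1.02834
  P(4)·log₂(P(4)/Q(4)) = 0.0763·log₂(0.0763/0.4995) = -0.20683

D_KL(P||Q) = 0.10397 - 0.07075 + 1.02834 - 0.20683 = 0.85473 ≈ 0.8547 bits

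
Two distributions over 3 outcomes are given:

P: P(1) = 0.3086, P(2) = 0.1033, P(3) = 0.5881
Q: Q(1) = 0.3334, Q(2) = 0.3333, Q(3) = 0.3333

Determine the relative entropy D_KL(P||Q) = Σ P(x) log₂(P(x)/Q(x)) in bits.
0.2728 bits

D_KL(P||Q) = Σ P(x) log₂(P(x)/Q(x))

Computing term by term:
  P(1)·log₂(P(1)/Q(1)) = 0.3086·log₂(0.3086/0.3334) = -0.03441
  P(2)·log₂(P(2)/Q(2)) = 0.1033·log₂(0.1033/0.3333) = -0.17458
  P(3)·log₂(P(3)/Q(3)) = 0.5881·log₂(0.5881/0.3333) = 0.48180

D_KL(P||Q) = -0.03441 - 0.17458 + 0.48180 = 0.27281 ≈ 0.2728 bits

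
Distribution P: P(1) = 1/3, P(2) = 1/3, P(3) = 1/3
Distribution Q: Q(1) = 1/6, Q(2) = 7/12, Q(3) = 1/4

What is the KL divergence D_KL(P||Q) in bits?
0.2026 bits

D_KL(P||Q) = Σ P(x) log₂(P(x)/Q(x))

Computing term by term:
  P(1)·log₂(P(1)/Q(1)) = (1/3)·log₂((1/3)/(1/6)) = 0.33333
  P(2)·log₂(P(2)/Q(2)) = (1/3)·log₂((1/3)/(7/12)) = -0.26912
  P(3)·log₂(P(3)/Q(3)) = (1/3)·log₂((1/3)/(1/4)) = 0.13835

D_KL(P||Q) = 0.33333 - 0.26912 + 0.13835 = 0.20256 ≈ 0.2026 bits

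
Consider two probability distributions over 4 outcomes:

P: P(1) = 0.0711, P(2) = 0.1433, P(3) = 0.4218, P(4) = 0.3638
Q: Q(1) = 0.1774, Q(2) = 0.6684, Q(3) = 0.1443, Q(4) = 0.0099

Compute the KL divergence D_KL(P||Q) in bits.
2.1322 bits

D_KL(P||Q) = Σ P(x) log₂(P(x)/Q(x))

Computing term by term:
  P(1)·log₂(P(1)/Q(1)) = 0.0711·log₂(0.0711/0.1774) = -0.09379
  P(2)·log₂(P(2)/Q(2)) = 0.1433·log₂(0.1433/0.6684) = -0.31837
  P(3)·log₂(P(3)/Q(3)) = 0.4218·log₂(0.4218/0.1443) = 0.65273
  P(4)·log₂(P(4)/Q(4)) = 0.3638·log₂(0.3638/0.0099) = 1.89160

D_KL(P||Q) = -0.09379 - 0.31837 + 0.65273 + 1.89160 = 2.13217 ≈ 2.1322 bits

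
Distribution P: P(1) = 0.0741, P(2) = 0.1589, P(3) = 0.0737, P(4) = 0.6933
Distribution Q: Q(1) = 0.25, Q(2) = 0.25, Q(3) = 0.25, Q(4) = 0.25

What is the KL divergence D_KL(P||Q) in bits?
0.6565 bits

D_KL(P||Q) = Σ P(x) log₂(P(x)/Q(x))

Computing term by term:
  P(1)·log₂(P(1)/Q(1)) = 0.0741·log₂(0.0741/0.25) = -0.13000
  P(2)·log₂(P(2)/Q(2)) = 0.1589·log₂(0.1589/0.25) = -0.10389
  P(3)·log₂(P(3)/Q(3)) = 0.0737·log₂(0.0737/0.25) = -0.12987
  P(4)·log₂(P(4)/Q(4)) = 0.6933·log₂(0.6933/0.25) = 1.02023

D_KL(P||Q) = -0.13000 - 0.10389 - 0.12987 + 1.02023 = 0.65647 ≈ 0.6565 bits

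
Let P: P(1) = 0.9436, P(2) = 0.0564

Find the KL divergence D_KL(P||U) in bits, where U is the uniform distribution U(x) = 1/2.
0.6870 bits

U(i) = 1/2 for all i

D_KL(P||U) = Σ P(x) log₂(P(x) / (1/2))
           = Σ P(x) log₂(P(x)) + log₂(2)
           = log₂(2) - H(P)

H(P) = -Σ P(x) log₂(P(x)):
  -P(1)·log₂(P(1)) = -(0.9436)·log₂(0.9436) = 0.07903
  -P(2)·log₂(P(2)) = -(0.0564)·log₂(0.0564) = 0.23396
H(P) = 0.07903 + 0.23396 = 0.31299 bits

log₂(2) = 1.00000 bits

D_KL(P||U) = 1.00000 - 0.31299 = 0.68701 ≈ 0.6870 bits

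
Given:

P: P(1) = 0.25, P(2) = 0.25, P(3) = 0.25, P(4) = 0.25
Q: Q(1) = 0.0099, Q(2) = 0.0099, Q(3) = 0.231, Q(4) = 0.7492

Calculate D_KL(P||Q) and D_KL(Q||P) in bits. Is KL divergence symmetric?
D_KL(P||Q) = 1.9618 bits, D_KL(Q||P) = 1.0677 bits. No, KL divergence is not symmetric.

D_KL(P||Q) = Σ P(x) log₂(P(x)/Q(x))

Computing term by term:
  P(1)·log₂(P(1)/Q(1)) = 0.25·log₂(0.25/0.0099) = 1.16459
  P(2)·log₂(P(2)/Q(2)) = 0.25·log₂(0.25/0.0099) = 1.16459
  P(3)·log₂(P(3)/Q(3)) = 0.25·log₂(0.25/0.231) = 0.02851
  P(4)·log₂(P(4)/Q(4)) = 0.25·log₂(0.25/0.7492) = -0.39586

D_KL(P||Q) = 1.16459 + 1.16459 + 0.02851 - 0.39586 = 1.96183 ≈ 1.9618 bits

D_KL(Q||P) = Σ Q(x) log₂(Q(x)/P(x))

Computing term by term:
  Q(1)·log₂(Q(1)/P(1)) = 0.0099·log₂(0.0099/0.25) = -0.04612
  Q(2)·log₂(Q(2)/P(2)) = 0.0099·log₂(0.0099/0.25) = -0.04612
  Q(3)·log₂(Q(3)/P(3)) = 0.231·log₂(0.231/0.25) = -0.02634
  Q(4)·log₂(Q(4)/P(4)) = 0.7492·log₂(0.7492/0.25) = 1.18630

D_KL(Q||P) = -0.04612 - 0.04612 - 0.02634 + 1.18630 = 1.06772 ≈ 1.0677 bits

These are NOT equal (difference: 0.8941 bits). KL divergence is asymmetric: D_KL(P||Q) ≠ D_KL(Q||P) in general.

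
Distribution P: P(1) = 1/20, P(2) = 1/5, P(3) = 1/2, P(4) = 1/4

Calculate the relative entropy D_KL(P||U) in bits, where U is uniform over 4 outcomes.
0.3195 bits

U(i) = 1/4 for all i

D_KL(P||U) = Σ P(x) log₂(P(x) / (1/4))
           = Σ P(x) log₂(P(x)) + log₂(4)
           = log₂(4) - H(P)

H(P) = -Σ P(x) log₂(P(x)):
  -P(1)·log₂(P(1)) = -(1/20)·log₂(1/20) = 0.21610
  -P(2)·log₂(P(2)) = -(1/5)·log₂(1/5) = 0.46439
  -P(3)·log₂(P(3)) = -(1/2)·log₂(1/2) = 0.50000
  -P(4)·log₂(P(4)) = -(1/4)·log₂(1/4) = 0.50000
H(P) = 0.21610 + 0.46439 + 0.50000 + 0.50000 = 1.68049 bits

log₂(4) = 2.00000 bits

D_KL(P||U) = 2.00000 - 1.68049 = 0.31951 ≈ 0.3195 bits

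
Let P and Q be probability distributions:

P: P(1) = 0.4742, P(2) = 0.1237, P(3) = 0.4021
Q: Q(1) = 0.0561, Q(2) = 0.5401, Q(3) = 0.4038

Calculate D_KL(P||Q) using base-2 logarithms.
1.1948 bits

D_KL(P||Q) = Σ P(x) log₂(P(x)/Q(x))

Computing term by term:
  P(1)·log₂(P(1)/Q(1)) = 0.4742·log₂(0.4742/0.0561) = 1.46026
  P(2)·log₂(P(2)/Q(2)) = 0.1237·log₂(0.1237/0.5401) = -0.26303
  P(3)·log₂(P(3)/Q(3)) = 0.4021·log₂(0.4021/0.4038) = -0.00245

D_KL(P||Q) = 1.46026 - 0.26303 - 0.00245 = 1.19478 ≈ 1.1948 bits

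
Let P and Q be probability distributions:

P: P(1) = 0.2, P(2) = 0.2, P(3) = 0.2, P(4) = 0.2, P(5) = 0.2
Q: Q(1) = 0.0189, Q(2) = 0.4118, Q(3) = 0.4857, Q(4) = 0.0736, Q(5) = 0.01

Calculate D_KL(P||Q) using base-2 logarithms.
1.3691 bits

D_KL(P||Q) = Σ P(x) log₂(P(x)/Q(x))

Computing term by term:
  P(1)·log₂(P(1)/Q(1)) = 0.2·log₂(0.2/0.0189) = 0.68071
  P(2)·log₂(P(2)/Q(2)) = 0.2·log₂(0.2/0.4118) = -0.20839
  P(3)·log₂(P(3)/Q(3)) = 0.2·log₂(0.2/0.4857) = -0.25601
  P(4)·log₂(P(4)/Q(4)) = 0.2·log₂(0.2/0.0736) = 0.28844
  P(5)·log₂(P(5)/Q(5)) = 0.2·log₂(0.2/0.01) = 0.86439

D_KL(P||Q) = 0.68071 - 0.20839 - 0.25601 + 0.28844 + 0.86439 = 1.36914 ≈ 1.3691 bits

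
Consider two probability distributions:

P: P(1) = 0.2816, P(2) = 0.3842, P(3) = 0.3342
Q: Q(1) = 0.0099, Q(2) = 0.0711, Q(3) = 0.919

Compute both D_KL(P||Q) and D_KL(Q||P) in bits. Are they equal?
D_KL(P||Q) = 1.8076 bits, D_KL(Q||P) = 1.1203 bits. No, they are not equal.

D_KL(P||Q) = Σ P(x) log₂(P(x)/Q(x))

Computing term by term:
  P(1)·log₂(P(1)/Q(1)) = 0.2816·log₂(0.2816/0.0099) = 1.36015
  P(2)·log₂(P(2)/Q(2)) = 0.3842·log₂(0.3842/0.0711) = 0.93512
  P(3)·log₂(P(3)/Q(3)) = 0.3342·log₂(0.3342/0.919) = -0.48772

D_KL(P||Q) = 1.36015 + 0.93512 - 0.48772 = 1.80755 ≈ 1.8076 bits

D_KL(Q||P) = Σ Q(x) log₂(Q(x)/P(x))

Computing term by term:
  Q(1)·log₂(Q(1)/P(1)) = 0.0099·log₂(0.0099/0.2816) = -0.04782
  Q(2)·log₂(Q(2)/P(2)) = 0.0711·log₂(0.0711/0.3842) = -0.17305
  Q(3)·log₂(Q(3)/P(3)) = 0.919·log₂(0.919/0.3342) = 1.34115

D_KL(Q||P) = -0.04782 - 0.17305 + 1.34115 = 1.12028 ≈ 1.1203 bits

These are NOT equal (difference: 0.6873 bits). KL divergence is asymmetric: D_KL(P||Q) ≠ D_KL(Q||P) in general.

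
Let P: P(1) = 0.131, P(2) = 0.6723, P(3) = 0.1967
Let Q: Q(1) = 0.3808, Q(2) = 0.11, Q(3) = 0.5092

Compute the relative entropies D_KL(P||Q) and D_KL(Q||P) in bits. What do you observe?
D_KL(P||Q) = 1.2842 bits, D_KL(Q||P) = 0.9977 bits. The two directions give different values (D_KL(P||Q) exceeds D_KL(Q||P) by 0.2865 bits): KL divergence is asymmetric.

D_KL(P||Q) = Σ P(x) log₂(P(x)/Q(x))

Computing term by term:
  P(1)·log₂(P(1)/Q(1)) = 0.131·log₂(0.131/0.3808) = -0.20167
  P(2)·log₂(P(2)/Q(2)) = 0.6723·log₂(0.6723/0.11) = 1.75578
  P(3)·log₂(P(3)/Q(3)) = 0.1967·log₂(0.1967/0.5092) = -0.26992

D_KL(P||Q) = -0.20167 + 1.75578 - 0.26992 = 1.28419 ≈ 1.2842 bits

D_KL(Q||P) = Σ Q(x) log₂(Q(x)/P(x))

Computing term by term:
  Q(1)·log₂(Q(1)/P(1)) = 0.3808·log₂(0.3808/0.131) = 0.58623
  Q(2)·log₂(Q(2)/P(2)) = 0.11·log₂(0.11/0.6723) = -0.28728
  Q(3)·log₂(Q(3)/P(3)) = 0.5092·log₂(0.5092/0.1967) = 0.69874

D_KL(Q||P) = 0.58623 - 0.28728 + 0.69874 = 0.99769 ≈ 0.9977 bits

These are NOT equal (difference: 0.2865 bits). KL divergence is asymmetric: D_KL(P||Q) ≠ D_KL(Q||P) in general.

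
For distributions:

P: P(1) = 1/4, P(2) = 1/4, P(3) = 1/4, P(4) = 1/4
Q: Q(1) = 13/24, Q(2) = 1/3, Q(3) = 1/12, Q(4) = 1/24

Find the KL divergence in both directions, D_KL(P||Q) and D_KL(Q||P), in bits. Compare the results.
D_KL(P||Q) = 0.6599 bits, D_KL(Q||P) = 0.5028 bits. D_KL(P||Q) is larger than D_KL(Q||P) by 0.1571 bits; the two directions differ.

D_KL(P||Q) = Σ P(x) log₂(P(x)/Q(x))

Computing term by term:
  P(1)·log₂(P(1)/Q(1)) = (1/4)·log₂((1/4)/(13/24)) = -0.27887
  P(2)·log₂(P(2)/Q(2)) = (1/4)·log₂((1/4)/(1/3)) = -0.10376
  P(3)·log₂(P(3)/Q(3)) = (1/4)·log₂((1/4)/(1/12)) = 0.39624
  P(4)·log₂(P(4)/Q(4)) = (1/4)·log₂((1/4)/(1/24)) = 0.64624

D_KL(P||Q) = -0.27887 - 0.10376 + 0.39624 + 0.64624 = 0.65985 ≈ 0.6599 bits

D_KL(Q||P) = Σ Q(x) log₂(Q(x)/P(x))

Computing term by term:
  Q(1)·log₂(Q(1)/P(1)) = (13/24)·log₂((13/24)/(1/4)) = 0.60422
  Q(2)·log₂(Q(2)/P(2)) = (1/3)·log₂((1/3)/(1/4)) = 0.13835
  Q(3)·log₂(Q(3)/P(3)) = (1/12)·log₂((1/12)/(1/4)) = -0.13208
  Q(4)·log₂(Q(4)/P(4)) = (1/24)·log₂((1/24)/(1/4)) = -0.10771

D_KL(Q||P) = 0.60422 + 0.13835 - 0.13208 - 0.10771 = 0.50278 ≈ 0.5028 bits

These are NOT equal (difference: 0.1571 bits). KL divergence is asymmetric: D_KL(P||Q) ≠ D_KL(Q||P) in general.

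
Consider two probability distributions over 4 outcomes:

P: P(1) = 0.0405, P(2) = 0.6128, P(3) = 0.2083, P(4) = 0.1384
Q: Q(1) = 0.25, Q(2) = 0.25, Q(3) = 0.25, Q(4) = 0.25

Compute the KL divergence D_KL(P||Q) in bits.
0.5134 bits

D_KL(P||Q) = Σ P(x) log₂(P(x)/Q(x))

Computing term by term:
  P(1)·log₂(P(1)/Q(1)) = 0.0405·log₂(0.0405/0.25) = -0.10635
  P(2)·log₂(P(2)/Q(2)) = 0.6128·log₂(0.6128/0.25) = 0.79265
  P(3)·log₂(P(3)/Q(3)) = 0.2083·log₂(0.2083/0.25) = -0.05484
  P(4)·log₂(P(4)/Q(4)) = 0.1384·log₂(0.1384/0.25) = -0.11807

D_KL(P||Q) = -0.10635 + 0.79265 - 0.05484 - 0.11807 = 0.51339 ≈ 0.5134 bits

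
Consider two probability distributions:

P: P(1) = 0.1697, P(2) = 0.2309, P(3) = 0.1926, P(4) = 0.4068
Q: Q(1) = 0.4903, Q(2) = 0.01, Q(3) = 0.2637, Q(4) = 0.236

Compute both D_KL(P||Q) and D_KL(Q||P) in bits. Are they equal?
D_KL(P||Q) = 1.0183 bits, D_KL(Q||P) = 0.6393 bits. No, they are not equal.

D_KL(P||Q) = Σ P(x) log₂(P(x)/Q(x))

Computing term by term:
  P(1)·log₂(P(1)/Q(1)) = 0.1697·log₂(0.1697/0.4903) = -0.25976
  P(2)·log₂(P(2)/Q(2)) = 0.2309·log₂(0.2309/0.01) = 1.04579
  P(3)·log₂(P(3)/Q(3)) = 0.1926·log₂(0.1926/0.2637) = -0.08730
  P(4)·log₂(P(4)/Q(4)) = 0.4068·log₂(0.4068/0.236) = 0.31955

D_KL(P||Q) = -0.25976 + 1.04579 - 0.08730 + 0.31955 = 1.01828 ≈ 1.0183 bits

D_KL(Q||P) = Σ Q(x) log₂(Q(x)/P(x))

Computing term by term:
  Q(1)·log₂(Q(1)/P(1)) = 0.4903·log₂(0.4903/0.1697) = 0.75049
  Q(2)·log₂(Q(2)/P(2)) = 0.01·log₂(0.01/0.2309) = -0.04529
  Q(3)·log₂(Q(3)/P(3)) = 0.2637·log₂(0.2637/0.1926) = 0.11953
  Q(4)·log₂(Q(4)/P(4)) = 0.236·log₂(0.236/0.4068) = -0.18539

D_KL(Q||P) = 0.75049 - 0.04529 + 0.11953 - 0.18539 = 0.63934 ≈ 0.6393 bits

These are NOT equal (difference: 0.3790 bits). KL divergence is asymmetric: D_KL(P||Q) ≠ D_KL(Q||P) in general.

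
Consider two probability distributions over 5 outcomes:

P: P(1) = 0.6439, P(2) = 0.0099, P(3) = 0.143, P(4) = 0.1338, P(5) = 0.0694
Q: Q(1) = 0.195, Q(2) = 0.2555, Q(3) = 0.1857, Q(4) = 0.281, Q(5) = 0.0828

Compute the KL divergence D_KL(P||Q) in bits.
0.8484 bits

D_KL(P||Q) = Σ P(x) log₂(P(x)/Q(x))

Computing term by term:
  P(1)·log₂(P(1)/Q(1)) = 0.6439·log₂(0.6439/0.195) = 1.10967
  P(2)·log₂(P(2)/Q(2)) = 0.0099·log₂(0.0099/0.2555) = -0.04643
  P(3)·log₂(P(3)/Q(3)) = 0.143·log₂(0.143/0.1857) = -0.05391
  P(4)·log₂(P(4)/Q(4)) = 0.1338·log₂(0.1338/0.281) = -0.14323
  P(5)·log₂(P(5)/Q(5)) = 0.0694·log₂(0.0694/0.0828) = -0.01768

D_KL(P||Q) = 1.10967 - 0.04643 - 0.05391 - 0.14323 - 0.01768 = 0.84842 ≈ 0.8484 bits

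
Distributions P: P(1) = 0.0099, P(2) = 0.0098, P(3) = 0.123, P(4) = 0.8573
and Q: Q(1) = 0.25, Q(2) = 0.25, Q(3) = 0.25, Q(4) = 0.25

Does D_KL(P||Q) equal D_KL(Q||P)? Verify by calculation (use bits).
D_KL(P||Q) = 1.3064 bits, D_KL(Q||P) = 2.1442 bits. No — D_KL(P||Q) ≠ D_KL(Q||P) for this pair.

D_KL(P||Q) = Σ P(x) log₂(P(x)/Q(x))

Computing term by term:
  P(1)·log₂(P(1)/Q(1)) = 0.0099·log₂(0.0099/0.25) = -0.04612
  P(2)·log₂(P(2)/Q(2)) = 0.0098·log₂(0.0098/0.25) = -0.04580
  P(3)·log₂(P(3)/Q(3)) = 0.123·log₂(0.123/0.25) = -0.12586
  P(4)·log₂(P(4)/Q(4)) = 0.8573·log₂(0.8573/0.25) = 1.52417

D_KL(P||Q) = -0.04612 - 0.04580 - 0.12586 + 1.52417 = 1.30639 ≈ 1.3064 bits

D_KL(Q||P) = Σ Q(x) log₂(Q(x)/P(x))

Computing term by term:
  Q(1)·log₂(Q(1)/P(1)) = 0.25·log₂(0.25/0.0099) = 1.16459
  Q(2)·log₂(Q(2)/P(2)) = 0.25·log₂(0.25/0.0098) = 1.16825
  Q(3)·log₂(Q(3)/P(3)) = 0.25·log₂(0.25/0.123) = 0.25582
  Q(4)·log₂(Q(4)/P(4)) = 0.25·log₂(0.25/0.8573) = -0.44447

D_KL(Q||P) = 1.16459 + 1.16825 + 0.25582 - 0.44447 = 2.14419 ≈ 2.1442 bits

These are NOT equal (difference: 0.8378 bits). KL divergence is asymmetric: D_KL(P||Q) ≠ D_KL(Q||P) in general.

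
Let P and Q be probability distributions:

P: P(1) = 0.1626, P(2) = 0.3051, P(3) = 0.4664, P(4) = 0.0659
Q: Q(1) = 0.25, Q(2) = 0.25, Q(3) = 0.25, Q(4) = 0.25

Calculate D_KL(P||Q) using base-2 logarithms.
0.2796 bits

D_KL(P||Q) = Σ P(x) log₂(P(x)/Q(x))

Computing term by term:
  P(1)·log₂(P(1)/Q(1)) = 0.1626·log₂(0.1626/0.25) = -0.10091
  P(2)·log₂(P(2)/Q(2)) = 0.3051·log₂(0.3051/0.25) = 0.08767
  P(3)·log₂(P(3)/Q(3)) = 0.4664·log₂(0.4664/0.25) = 0.41959
  P(4)·log₂(P(4)/Q(4)) = 0.0659·log₂(0.0659/0.25) = -0.12676

D_KL(P||Q) = -0.10091 + 0.08767 + 0.41959 - 0.12676 = 0.27959 ≈ 0.2796 bits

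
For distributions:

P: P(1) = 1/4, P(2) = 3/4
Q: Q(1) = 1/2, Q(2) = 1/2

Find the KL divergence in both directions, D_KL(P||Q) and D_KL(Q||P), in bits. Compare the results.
D_KL(P||Q) = 0.1887 bits, D_KL(Q||P) = 0.2075 bits. D_KL(Q||P) is larger than D_KL(P||Q) by 0.0188 bits; the two directions differ.

D_KL(P||Q) = Σ P(x) log₂(P(x)/Q(x))

Computing term by term:
  P(1)·log₂(P(1)/Q(1)) = (1/4)·log₂((1/4)/(1/2)) = -0.25000
  P(2)·log₂(P(2)/Q(2)) = (3/4)·log₂((3/4)/(1/2)) = 0.43872

D_KL(P||Q) = -0.25000 + 0.43872 = 0.18872 ≈ 0.1887 bits

D_KL(Q||P) = Σ Q(x) log₂(Q(x)/P(x))

Computing term by term:
  Q(1)·log₂(Q(1)/P(1)) = (1/2)·log₂((1/2)/(1/4)) = 0.50000
  Q(2)·log₂(Q(2)/P(2)) = (1/2)·log₂((1/2)/(3/4)) = -0.29248

D_KL(Q||P) = 0.50000 - 0.29248 = 0.20752 ≈ 0.2075 bits

These are NOT equal (difference: 0.0188 bits). KL divergence is asymmetric: D_KL(P||Q) ≠ D_KL(Q||P) in general.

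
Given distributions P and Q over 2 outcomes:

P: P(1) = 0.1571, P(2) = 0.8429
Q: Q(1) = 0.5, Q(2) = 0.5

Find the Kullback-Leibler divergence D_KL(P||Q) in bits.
0.3727 bits

D_KL(P||Q) = Σ P(x) log₂(P(x)/Q(x))

Computing term by term:
  P(1)·log₂(P(1)/Q(1)) = 0.1571·log₂(0.1571/0.5) = -0.26240
  P(2)·log₂(P(2)/Q(2)) = 0.8429·log₂(0.8429/0.5) = 0.63507

D_KL(P||Q) = -0.26240 + 0.63507 = 0.37267 ≈ 0.3727 bits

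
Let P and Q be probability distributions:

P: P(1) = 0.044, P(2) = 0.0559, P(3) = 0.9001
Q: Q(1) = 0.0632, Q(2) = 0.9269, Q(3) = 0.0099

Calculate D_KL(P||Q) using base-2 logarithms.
5.6070 bits

D_KL(P||Q) = Σ P(x) log₂(P(x)/Q(x))

Computing term by term:
  P(1)·log₂(P(1)/Q(1)) = 0.044·log₂(0.044/0.0632) = -0.02299
  P(2)·log₂(P(2)/Q(2)) = 0.0559·log₂(0.0559/0.9269) = -0.22648
  P(3)·log₂(P(3)/Q(3)) = 0.9001·log₂(0.9001/0.0099) = 5.85651

D_KL(P||Q) = -0.02299 - 0.22648 + 5.85651 = 5.60704 ≈ 5.6070 bits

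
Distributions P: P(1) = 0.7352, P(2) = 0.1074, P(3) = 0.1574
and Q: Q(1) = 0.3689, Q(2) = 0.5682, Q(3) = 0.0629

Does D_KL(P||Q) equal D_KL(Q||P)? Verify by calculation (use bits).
D_KL(P||Q) = 0.6816 bits, D_KL(Q||P) = 0.9154 bits. No — D_KL(P||Q) ≠ D_KL(Q||P) for this pair.

D_KL(P||Q) = Σ P(x) log₂(P(x)/Q(x))

Computing term by term:
  P(1)·log₂(P(1)/Q(1)) = 0.7352·log₂(0.7352/0.3689) = 0.73146
  P(2)·log₂(P(2)/Q(2)) = 0.1074·log₂(0.1074/0.5682) = -0.25813
  P(3)·log₂(P(3)/Q(3)) = 0.1574·log₂(0.1574/0.0629) = 0.20829

D_KL(P||Q) = 0.73146 - 0.25813 + 0.20829 = 0.68162 ≈ 0.6816 bits

D_KL(Q||P) = Σ Q(x) log₂(Q(x)/P(x))

Computing term by term:
  Q(1)·log₂(Q(1)/P(1)) = 0.3689·log₂(0.3689/0.7352) = -0.36702
  Q(2)·log₂(Q(2)/P(2)) = 0.5682·log₂(0.5682/0.1074) = 1.36561
  Q(3)·log₂(Q(3)/P(3)) = 0.0629·log₂(0.0629/0.1574) = -0.08324

D_KL(Q||P) = -0.36702 + 1.36561 - 0.08324 = 0.91535 ≈ 0.9154 bits

These are NOT equal (difference: 0.2338 bits). KL divergence is asymmetric: D_KL(P||Q) ≠ D_KL(Q||P) in general.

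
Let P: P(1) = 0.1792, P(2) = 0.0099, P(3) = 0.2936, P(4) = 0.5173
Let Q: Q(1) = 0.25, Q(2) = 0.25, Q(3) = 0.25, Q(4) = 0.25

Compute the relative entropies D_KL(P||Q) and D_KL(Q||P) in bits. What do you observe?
D_KL(P||Q) = 0.4786 bits, D_KL(Q||P) = 0.9644 bits. The two directions give different values (D_KL(Q||P) exceeds D_KL(P||Q) by 0.4858 bits): KL divergence is asymmetric.

D_KL(P||Q) = Σ P(x) log₂(P(x)/Q(x))

Computing term by term:
  P(1)·log₂(P(1)/Q(1)) = 0.1792·log₂(0.1792/0.25) = -0.08608
  P(2)·log₂(P(2)/Q(2)) = 0.0099·log₂(0.0099/0.25) = -0.04612
  P(3)·log₂(P(3)/Q(3)) = 0.2936·log₂(0.2936/0.25) = 0.06809
  P(4)·log₂(P(4)/Q(4)) = 0.5173·log₂(0.5173/0.25) = 0.54269

D_KL(P||Q) = -0.08608 - 0.04612 + 0.06809 + 0.54269 = 0.47858 ≈ 0.4786 bits

D_KL(Q||P) = Σ Q(x) log₂(Q(x)/P(x))

Computing term by term:
  Q(1)·log₂(Q(1)/P(1)) = 0.25·log₂(0.25/0.1792) = 0.12009
  Q(2)·log₂(Q(2)/P(2)) = 0.25·log₂(0.25/0.0099) = 1.16459
  Q(3)·log₂(Q(3)/P(3)) = 0.25·log₂(0.25/0.2936) = -0.05798
  Q(4)·log₂(Q(4)/P(4)) = 0.25·log₂(0.25/0.5173) = -0.26227

D_KL(Q||P) = 0.12009 + 1.16459 - 0.05798 - 0.26227 = 0.96443 ≈ 0.9644 bits

These are NOT equal (difference: 0.4858 bits). KL divergence is asymmetric: D_KL(P||Q) ≠ D_KL(Q||P) in general.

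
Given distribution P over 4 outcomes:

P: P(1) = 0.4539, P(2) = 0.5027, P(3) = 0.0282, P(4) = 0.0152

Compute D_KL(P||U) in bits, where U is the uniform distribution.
0.7470 bits

U(i) = 1/4 for all i

D_KL(P||U) = Σ P(x) log₂(P(x) / (1/4))
           = Σ P(x) log₂(P(x)) + log₂(4)
           = log₂(4) - H(P)

H(P) = -Σ P(x) log₂(P(x)):
  -P(1)·log₂(P(1)) = -(0.4539)·log₂(0.4539) = 0.51724
  -P(2)·log₂(P(2)) = -(0.5027)·log₂(0.5027) = 0.49879
  -P(3)·log₂(P(3)) = -(0.0282)·log₂(0.0282) = 0.14518
  -P(4)·log₂(P(4)) = -(0.0152)·log₂(0.0152) = 0.09180
H(P) = 0.51724 + 0.49879 + 0.14518 + 0.09180 = 1.25301 bits

log₂(4) = 2.00000 bits

D_KL(P||U) = 2.00000 - 1.25301 = 0.74699 ≈ 0.7470 bits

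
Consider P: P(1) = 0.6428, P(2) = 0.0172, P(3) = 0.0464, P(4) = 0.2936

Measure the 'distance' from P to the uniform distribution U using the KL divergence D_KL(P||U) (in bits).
0.7647 bits

U(i) = 1/4 for all i

D_KL(P||U) = Σ P(x) log₂(P(x) / (1/4))
           = Σ P(x) log₂(P(x)) + log₂(4)
           = log₂(4) - H(P)

H(P) = -Σ P(x) log₂(P(x)):
  -P(1)·log₂(P(1)) = -(0.6428)·log₂(0.6428) = 0.40982
  -P(2)·log₂(P(2)) = -(0.0172)·log₂(0.0172) = 0.10082
  -P(3)·log₂(P(3)) = -(0.0464)·log₂(0.0464) = 0.20554
  -P(4)·log₂(P(4)) = -(0.2936)·log₂(0.2936) = 0.51911
H(P) = 0.40982 + 0.10082 + 0.20554 + 0.51911 = 1.23529 bits

log₂(4) = 2.00000 bits

D_KL(P||U) = 2.00000 - 1.23529 = 0.76471 ≈ 0.7647 bits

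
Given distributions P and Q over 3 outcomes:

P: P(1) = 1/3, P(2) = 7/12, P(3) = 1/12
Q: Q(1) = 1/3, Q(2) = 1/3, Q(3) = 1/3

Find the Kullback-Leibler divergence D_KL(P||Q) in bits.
0.3043 bits

D_KL(P||Q) = Σ P(x) log₂(P(x)/Q(x))

Computing term by term:
  P(1)·log₂(P(1)/Q(1)) = (1/3)·log₂((1/3)/(1/3)) = 0.00000
  P(2)·log₂(P(2)/Q(2)) = (7/12)·log₂((7/12)/(1/3)) = 0.47096
  P(3)·log₂(P(3)/Q(3)) = (1/12)·log₂((1/12)/(1/3)) = -0.16667

D_KL(P||Q) = 0.00000 + 0.47096 - 0.16667 = 0.30429 ≈ 0.3043 bits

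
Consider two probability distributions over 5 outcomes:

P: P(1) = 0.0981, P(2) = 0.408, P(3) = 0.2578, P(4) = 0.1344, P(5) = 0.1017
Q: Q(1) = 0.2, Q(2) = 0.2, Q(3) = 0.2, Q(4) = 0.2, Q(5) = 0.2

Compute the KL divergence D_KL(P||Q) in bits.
0.2370 bits

D_KL(P||Q) = Σ P(x) log₂(P(x)/Q(x))

Computing term by term:
  P(1)·log₂(P(1)/Q(1)) = 0.0981·log₂(0.0981/0.2) = -0.10081
  P(2)·log₂(P(2)/Q(2)) = 0.408·log₂(0.408/0.2) = 0.41966
  P(3)·log₂(P(3)/Q(3)) = 0.2578·log₂(0.2578/0.2) = 0.09442
  P(4)·log₂(P(4)/Q(4)) = 0.1344·log₂(0.1344/0.2) = -0.07707
  P(5)·log₂(P(5)/Q(5)) = 0.1017·log₂(0.1017/0.2) = -0.09923

D_KL(P||Q) = -0.10081 + 0.41966 + 0.09442 - 0.07707 - 0.09923 = 0.23697 ≈ 0.2370 bits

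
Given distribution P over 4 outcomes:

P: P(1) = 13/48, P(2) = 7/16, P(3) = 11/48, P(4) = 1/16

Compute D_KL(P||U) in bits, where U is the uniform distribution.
0.2307 bits

U(i) = 1/4 for all i

D_KL(P||U) = Σ P(x) log₂(P(x) / (1/4))
           = Σ P(x) log₂(P(x)) + log₂(4)
           = log₂(4) - H(P)

H(P) = -Σ P(x) log₂(P(x)):
  -P(1)·log₂(P(1)) = -(13/48)·log₂(13/48) = 0.51039
  -P(2)·log₂(P(2)) = -(7/16)·log₂(7/16) = 0.52178
  -P(3)·log₂(P(3)) = -(11/48)·log₂(11/48) = 0.48710
  -P(4)·log₂(P(4)) = -(1/16)·log₂(1/16) = 0.25000
H(P) = 0.51039 + 0.52178 + 0.48710 + 0.25000 = 1.76927 bits

log₂(4) = 2.00000 bits

D_KL(P||U) = 2.00000 - 1.76927 = 0.23073 ≈ 0.2307 bits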